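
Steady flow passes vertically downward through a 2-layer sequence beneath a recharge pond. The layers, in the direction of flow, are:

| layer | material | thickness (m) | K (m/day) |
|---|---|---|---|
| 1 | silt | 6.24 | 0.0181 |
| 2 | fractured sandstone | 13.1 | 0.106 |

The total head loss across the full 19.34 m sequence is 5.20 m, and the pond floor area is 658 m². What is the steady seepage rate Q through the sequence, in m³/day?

Flow is perpendicular to layering, so the layers act in series and the equivalent K is the thickness-weighted harmonic mean.
Total thickness L = 6.24 + 13.1 = 19.34 m.
Σ(b_i/K_i) = 6.24/0.0181 + 13.1/0.106 = 468.3 d.
K_eq = L / Σ(b_i/K_i) = 19.34 / 468.3 = 0.04130 m/day.
Q = K_eq · A · (Δh/L) = 0.04130 × 658 × (5.20/19.34) = 7.306 m³/day.

7.31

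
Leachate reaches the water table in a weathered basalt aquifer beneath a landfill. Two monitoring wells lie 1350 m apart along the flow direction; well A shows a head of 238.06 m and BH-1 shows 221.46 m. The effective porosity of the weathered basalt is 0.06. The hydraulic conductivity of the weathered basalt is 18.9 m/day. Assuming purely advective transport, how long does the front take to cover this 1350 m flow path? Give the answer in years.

0.954

Hydraulic gradient i = (238.06 − 221.46) / 1350 = 16.6 / 1350 = 0.01230.
Darcy flux q = K · i = 18.90 × 0.01230 = 0.2324 m/day.
Seepage velocity v = q / n_e = 0.2324 / 0.06 = 3.873 m/day.
Travel time t = L / v = 1350 / 3.873 = 348.5 days = 0.9542 years.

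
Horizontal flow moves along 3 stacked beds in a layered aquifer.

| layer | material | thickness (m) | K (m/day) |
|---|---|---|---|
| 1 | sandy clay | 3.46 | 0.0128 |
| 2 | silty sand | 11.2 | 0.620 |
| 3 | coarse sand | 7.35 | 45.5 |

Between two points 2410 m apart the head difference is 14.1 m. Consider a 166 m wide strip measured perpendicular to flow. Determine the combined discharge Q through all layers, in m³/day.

Flow is parallel to layering, so each bed carries its own Darcy discharge and the transmissivities add.
Σ(K_i·b_i) = 0.0128×3.46 + 0.620×11.2 + 45.5×7.35 = 341.4 m²/day.
Hydraulic gradient i = Δh / L = 14.1 / 2410 = 0.005851.
Q = Σ(K_i·b_i) · W · i = 341.4 × 166 × 0.005851 = 331.6 m³/day.

332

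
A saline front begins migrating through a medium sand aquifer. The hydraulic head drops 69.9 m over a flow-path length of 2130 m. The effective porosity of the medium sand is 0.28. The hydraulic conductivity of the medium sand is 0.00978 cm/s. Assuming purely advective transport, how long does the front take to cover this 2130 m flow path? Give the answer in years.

5.89

Convert K: 0.00978 cm/s × 864 = 8.450 m/day.
Hydraulic gradient i = Δh / L = 69.9 / 2130 = 0.03282.
Darcy flux q = K · i = 8.450 × 0.03282 = 0.2773 m/day.
Seepage velocity v = q / n_e = 0.2773 / 0.28 = 0.9904 m/day.
Travel time t = L / v = 2130 / 0.9904 = 2151 days = 5.888 years.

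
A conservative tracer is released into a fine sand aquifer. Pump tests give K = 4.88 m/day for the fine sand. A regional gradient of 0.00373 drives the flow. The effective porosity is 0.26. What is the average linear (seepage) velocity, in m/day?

0.0700

Hydraulic gradient i = 0.00373.
Darcy flux q = K · i = 4.880 × 0.003730 = 0.01820 m/day.
Seepage velocity v = q / n_e = 0.01820 / 0.26 = 0.07001 m/day.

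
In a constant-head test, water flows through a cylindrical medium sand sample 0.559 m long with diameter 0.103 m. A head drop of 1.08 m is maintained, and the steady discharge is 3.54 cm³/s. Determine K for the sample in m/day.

19.0

Cross-sectional area A = π·(d/2)² = π × (0.103/2)² = 0.008332 m².
Convert discharge: 3.54 cm³/s = 3.540e-06 m³/s.
Darcy's law rearranged: K = Q·L / (A·Δh) = 3.540e-06 × 0.559 / (0.008332 × 1.08) = 0.0002199 m/s = 19.00 m/day.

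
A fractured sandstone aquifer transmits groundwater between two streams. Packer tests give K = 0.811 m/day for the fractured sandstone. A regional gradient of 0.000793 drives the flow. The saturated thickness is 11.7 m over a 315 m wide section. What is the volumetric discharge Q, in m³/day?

Cross-sectional area A = 315 × 11.7 = 3686 m².
Hydraulic gradient i = 0.000793.
Darcy's law: Q = K · A · i = 0.8110 × 3686 × 0.0007930 = 2.370 m³/day.

2.37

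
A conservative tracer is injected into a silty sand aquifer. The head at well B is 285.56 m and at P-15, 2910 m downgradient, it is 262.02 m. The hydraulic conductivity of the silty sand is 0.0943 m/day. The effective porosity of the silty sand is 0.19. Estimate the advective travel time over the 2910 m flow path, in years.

1980

Hydraulic gradient i = (285.56 − 262.02) / 2910 = 23.54 / 2910 = 0.008089.
Darcy flux q = K · i = 0.09430 × 0.008089 = 0.0007628 m/day.
Seepage velocity v = q / n_e = 0.0007628 / 0.19 = 0.004015 m/day.
Travel time t = L / v = 2910 / 0.004015 = 7.248e+05 days = 1984 years.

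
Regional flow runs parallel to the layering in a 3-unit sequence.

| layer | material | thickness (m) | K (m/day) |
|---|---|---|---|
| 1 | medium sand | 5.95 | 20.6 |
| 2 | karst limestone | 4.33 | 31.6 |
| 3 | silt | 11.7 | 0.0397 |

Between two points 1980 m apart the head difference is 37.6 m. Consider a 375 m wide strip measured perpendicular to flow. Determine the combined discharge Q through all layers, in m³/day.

1850

Flow is parallel to layering, so each bed carries its own Darcy discharge and the transmissivities add.
Σ(K_i·b_i) = 20.6×5.95 + 31.6×4.33 + 0.0397×11.7 = 259.9 m²/day.
Hydraulic gradient i = Δh / L = 37.6 / 1980 = 0.01899.
Q = Σ(K_i·b_i) · W · i = 259.9 × 375 × 0.01899 = 1851 m³/day.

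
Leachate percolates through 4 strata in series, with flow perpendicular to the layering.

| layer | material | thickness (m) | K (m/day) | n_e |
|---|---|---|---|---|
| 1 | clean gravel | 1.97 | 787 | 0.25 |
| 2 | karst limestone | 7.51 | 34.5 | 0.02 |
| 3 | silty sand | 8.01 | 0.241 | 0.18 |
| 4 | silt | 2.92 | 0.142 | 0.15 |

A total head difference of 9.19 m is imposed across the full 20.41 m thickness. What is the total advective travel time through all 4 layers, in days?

With flow normal to the layers, continuity requires the same specific discharge q through every layer.
Σ(b_i/K_i) = 1.97/787 + 7.51/34.5 + 8.01/0.241 + 2.92/0.142 = 54.02 d.
q = Δh / Σ(b_i/K_i) = 9.19 / 54.02 = 0.1701 m/day.
In each layer the seepage velocity is v_i = q/n_i, so the layer transit time is t_i = b_i·n_i / q:
  layer 1 (clean gravel): t_1 = 1.97 × 0.25 / 0.1701 = 2.895 d
  layer 2 (karst limestone): t_2 = 7.51 × 0.02 / 0.1701 = 0.8829 d
  layer 3 (silty sand): t_3 = 8.01 × 0.18 / 0.1701 = 8.475 d
  layer 4 (silt): t_4 = 2.92 × 0.15 / 0.1701 = 2.575 d
Total t = Σ t_i = 14.83 days.

14.8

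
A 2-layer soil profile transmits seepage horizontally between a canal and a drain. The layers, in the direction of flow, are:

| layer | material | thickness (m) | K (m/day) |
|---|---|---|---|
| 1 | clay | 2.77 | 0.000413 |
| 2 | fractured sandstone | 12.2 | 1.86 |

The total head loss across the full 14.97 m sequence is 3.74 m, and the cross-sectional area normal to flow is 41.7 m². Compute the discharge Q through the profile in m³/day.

Flow is perpendicular to layering, so the layers act in series and the equivalent K is the thickness-weighted harmonic mean.
Total thickness L = 2.77 + 12.2 = 14.97 m.
Σ(b_i/K_i) = 2.77/0.000413 + 12.2/1.86 = 6714 d.
K_eq = L / Σ(b_i/K_i) = 14.97 / 6714 = 0.002230 m/day.
Q = K_eq · A · (Δh/L) = 0.002230 × 41.7 × (3.74/14.97) = 0.02323 m³/day.

0.0232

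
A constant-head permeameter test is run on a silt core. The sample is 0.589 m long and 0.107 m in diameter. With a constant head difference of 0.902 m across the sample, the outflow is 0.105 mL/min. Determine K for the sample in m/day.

Cross-sectional area A = π·(d/2)² = π × (0.107/2)² = 0.008992 m².
Convert discharge: 0.105 mL/min = 1.750e-09 m³/s.
Darcy's law rearranged: K = Q·L / (A·Δh) = 1.750e-09 × 0.589 / (0.008992 × 0.902) = 1.271e-07 m/s = 0.01098 m/day.

0.0110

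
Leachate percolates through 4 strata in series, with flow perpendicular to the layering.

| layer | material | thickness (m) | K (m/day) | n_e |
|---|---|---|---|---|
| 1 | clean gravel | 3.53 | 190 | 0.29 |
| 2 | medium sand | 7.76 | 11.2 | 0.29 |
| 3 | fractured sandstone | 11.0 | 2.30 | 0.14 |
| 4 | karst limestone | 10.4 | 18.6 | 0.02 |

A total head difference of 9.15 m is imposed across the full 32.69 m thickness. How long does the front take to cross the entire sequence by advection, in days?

3.32

With flow normal to the layers, continuity requires the same specific discharge q through every layer.
Σ(b_i/K_i) = 3.53/190 + 7.76/11.2 + 11.0/2.30 + 10.4/18.6 = 6.053 d.
q = Δh / Σ(b_i/K_i) = 9.15 / 6.053 = 1.512 m/day.
In each layer the seepage velocity is v_i = q/n_i, so the layer transit time is t_i = b_i·n_i / q:
  layer 1 (clean gravel): t_1 = 3.53 × 0.29 / 1.512 = 0.6772 d
  layer 2 (medium sand): t_2 = 7.76 × 0.29 / 1.512 = 1.489 d
  layer 3 (fractured sandstone): t_3 = 11.0 × 0.14 / 1.512 = 1.019 d
  layer 4 (karst limestone): t_4 = 10.4 × 0.02 / 1.512 = 0.1376 d
Total t = Σ t_i = 3.322 days.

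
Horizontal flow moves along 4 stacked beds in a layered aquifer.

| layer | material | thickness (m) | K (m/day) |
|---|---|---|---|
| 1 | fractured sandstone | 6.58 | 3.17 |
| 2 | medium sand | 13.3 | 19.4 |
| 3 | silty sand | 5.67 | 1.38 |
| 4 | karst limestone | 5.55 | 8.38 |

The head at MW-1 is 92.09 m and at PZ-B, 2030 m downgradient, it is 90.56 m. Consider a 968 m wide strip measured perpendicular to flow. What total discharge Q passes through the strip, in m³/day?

243

Flow is parallel to layering, so each bed carries its own Darcy discharge and the transmissivities add.
Σ(K_i·b_i) = 3.17×6.58 + 19.4×13.3 + 1.38×5.67 + 8.38×5.55 = 333.2 m²/day.
Hydraulic gradient i = (92.09 − 90.56) / 2030 = 1.53 / 2030 = 0.0007537.
Q = Σ(K_i·b_i) · W · i = 333.2 × 968 × 0.0007537 = 243.1 m³/day.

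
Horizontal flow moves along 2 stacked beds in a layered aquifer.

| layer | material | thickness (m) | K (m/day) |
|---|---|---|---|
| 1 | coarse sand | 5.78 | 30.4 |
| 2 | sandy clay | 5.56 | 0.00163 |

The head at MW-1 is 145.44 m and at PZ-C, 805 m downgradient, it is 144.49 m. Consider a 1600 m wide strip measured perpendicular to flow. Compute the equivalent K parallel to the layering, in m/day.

15.5

Flow is parallel to layering, so each bed carries its own Darcy discharge and the transmissivities add.
Σ(K_i·b_i) = 30.4×5.78 + 0.00163×5.56 = 175.7 m²/day.
Total thickness b = 11.34 m, so K_eq = Σ(K_i·b_i)/b = 15.50 m/day.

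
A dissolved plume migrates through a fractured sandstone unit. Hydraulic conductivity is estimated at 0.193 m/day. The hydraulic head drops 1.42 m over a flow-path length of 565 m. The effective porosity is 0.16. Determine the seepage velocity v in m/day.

Hydraulic gradient i = Δh / L = 1.42 / 565 = 0.002513.
Darcy flux q = K · i = 0.1930 × 0.002513 = 0.0004851 m/day.
Seepage velocity v = q / n_e = 0.0004851 / 0.16 = 0.003032 m/day.

0.00303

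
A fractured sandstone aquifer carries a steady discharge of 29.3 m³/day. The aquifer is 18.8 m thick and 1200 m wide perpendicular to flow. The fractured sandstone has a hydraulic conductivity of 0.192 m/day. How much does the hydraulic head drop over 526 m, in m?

Cross-sectional area A = 1200 × 18.8 = 22560 m².
From Q = K·A·i, i = Q / (K·A) = 29.3 / (0.1920 × 22560) = 0.006764.
Head loss Δh = i · L = 0.006764 × 526 = 3.558 m.

3.56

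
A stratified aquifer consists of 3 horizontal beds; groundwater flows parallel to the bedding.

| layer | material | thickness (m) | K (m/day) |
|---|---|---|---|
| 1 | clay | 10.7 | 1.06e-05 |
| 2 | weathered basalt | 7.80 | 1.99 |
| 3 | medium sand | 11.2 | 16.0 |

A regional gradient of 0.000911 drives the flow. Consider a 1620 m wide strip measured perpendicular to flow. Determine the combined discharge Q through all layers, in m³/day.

Flow is parallel to layering, so each bed carries its own Darcy discharge and the transmissivities add.
Σ(K_i·b_i) = 1.06e-05×10.7 + 1.99×7.80 + 16.0×11.2 = 194.7 m²/day.
Hydraulic gradient i = 0.000911.
Q = Σ(K_i·b_i) · W · i = 194.7 × 1620 × 0.0009110 = 287.4 m³/day.

287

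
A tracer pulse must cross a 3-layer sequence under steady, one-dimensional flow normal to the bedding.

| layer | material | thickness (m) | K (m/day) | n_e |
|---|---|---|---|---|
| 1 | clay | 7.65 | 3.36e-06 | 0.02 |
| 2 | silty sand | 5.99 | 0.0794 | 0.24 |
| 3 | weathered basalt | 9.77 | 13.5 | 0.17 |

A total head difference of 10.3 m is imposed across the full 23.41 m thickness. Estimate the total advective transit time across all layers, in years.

1970

With flow normal to the layers, continuity requires the same specific discharge q through every layer.
Σ(b_i/K_i) = 7.65/3.36e-06 + 5.99/0.0794 + 9.77/13.5 = 2.277e+06 d.
q = Δh / Σ(b_i/K_i) = 10.3 / 2.277e+06 = 4.524e-06 m/day.
In each layer the seepage velocity is v_i = q/n_i, so the layer transit time is t_i = b_i·n_i / q:
  layer 1 (clay): t_1 = 7.65 × 0.02 / 4.524e-06 = 33821 d
  layer 2 (silty sand): t_2 = 5.99 × 0.24 / 4.524e-06 = 3.178e+05 d
  layer 3 (weathered basalt): t_3 = 9.77 × 0.17 / 4.524e-06 = 3.671e+05 d
Total t = Σ t_i = 7.188e+05 days = 1968 years.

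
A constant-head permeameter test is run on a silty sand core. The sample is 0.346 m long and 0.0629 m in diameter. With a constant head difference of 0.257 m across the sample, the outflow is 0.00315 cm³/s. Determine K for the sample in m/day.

0.118

Cross-sectional area A = π·(d/2)² = π × (0.0629/2)² = 0.003107 m².
Convert discharge: 0.00315 cm³/s = 3.150e-09 m³/s.
Darcy's law rearranged: K = Q·L / (A·Δh) = 3.150e-09 × 0.346 / (0.003107 × 0.257) = 1.365e-06 m/s = 0.1179 m/day.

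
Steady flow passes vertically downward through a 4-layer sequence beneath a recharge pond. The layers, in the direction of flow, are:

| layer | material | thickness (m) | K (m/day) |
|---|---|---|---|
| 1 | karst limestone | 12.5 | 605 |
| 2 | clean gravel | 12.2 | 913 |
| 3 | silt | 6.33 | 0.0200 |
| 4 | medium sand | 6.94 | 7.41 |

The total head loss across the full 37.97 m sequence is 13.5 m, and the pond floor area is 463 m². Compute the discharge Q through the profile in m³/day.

19.7

Flow is perpendicular to layering, so the layers act in series and the equivalent K is the thickness-weighted harmonic mean.
Total thickness L = 12.5 + 12.2 + 6.33 + 6.94 = 37.97 m.
Σ(b_i/K_i) = 12.5/605 + 12.2/913 + 6.33/0.0200 + 6.94/7.41 = 317.5 d.
K_eq = L / Σ(b_i/K_i) = 37.97 / 317.5 = 0.1196 m/day.
Q = K_eq · A · (Δh/L) = 0.1196 × 463 × (13.5/37.97) = 19.69 m³/day.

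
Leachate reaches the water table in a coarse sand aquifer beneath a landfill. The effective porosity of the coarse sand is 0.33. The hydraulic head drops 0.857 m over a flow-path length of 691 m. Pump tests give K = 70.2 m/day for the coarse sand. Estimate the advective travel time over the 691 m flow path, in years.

7.17

Hydraulic gradient i = Δh / L = 0.857 / 691 = 0.001240.
Darcy flux q = K · i = 70.20 × 0.001240 = 0.08706 m/day.
Seepage velocity v = q / n_e = 0.08706 / 0.33 = 0.2638 m/day.
Travel time t = L / v = 691 / 0.2638 = 2619 days = 7.171 years.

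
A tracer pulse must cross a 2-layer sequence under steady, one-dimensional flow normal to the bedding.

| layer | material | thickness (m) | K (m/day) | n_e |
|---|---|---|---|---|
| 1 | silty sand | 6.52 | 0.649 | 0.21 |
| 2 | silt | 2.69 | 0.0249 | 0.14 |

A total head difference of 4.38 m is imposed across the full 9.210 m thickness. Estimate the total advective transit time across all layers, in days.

With flow normal to the layers, continuity requires the same specific discharge q through every layer.
Σ(b_i/K_i) = 6.52/0.649 + 2.69/0.0249 = 118.1 d.
q = Δh / Σ(b_i/K_i) = 4.38 / 118.1 = 0.03709 m/day.
In each layer the seepage velocity is v_i = q/n_i, so the layer transit time is t_i = b_i·n_i / q:
  layer 1 (silty sand): t_1 = 6.52 × 0.21 / 0.03709 = 36.91 d
  layer 2 (silt): t_2 = 2.69 × 0.14 / 0.03709 = 10.15 d
Total t = Σ t_i = 47.06 days.

47.1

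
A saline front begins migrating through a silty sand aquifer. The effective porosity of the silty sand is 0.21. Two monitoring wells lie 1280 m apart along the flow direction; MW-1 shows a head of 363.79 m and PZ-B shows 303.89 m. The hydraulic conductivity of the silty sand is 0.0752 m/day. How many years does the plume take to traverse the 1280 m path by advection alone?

209

Hydraulic gradient i = (363.79 − 303.89) / 1280 = 59.9 / 1280 = 0.04680.
Darcy flux q = K · i = 0.07520 × 0.04680 = 0.003519 m/day.
Seepage velocity v = q / n_e = 0.003519 / 0.21 = 0.01676 m/day.
Travel time t = L / v = 1280 / 0.01676 = 76383 days = 209.1 years.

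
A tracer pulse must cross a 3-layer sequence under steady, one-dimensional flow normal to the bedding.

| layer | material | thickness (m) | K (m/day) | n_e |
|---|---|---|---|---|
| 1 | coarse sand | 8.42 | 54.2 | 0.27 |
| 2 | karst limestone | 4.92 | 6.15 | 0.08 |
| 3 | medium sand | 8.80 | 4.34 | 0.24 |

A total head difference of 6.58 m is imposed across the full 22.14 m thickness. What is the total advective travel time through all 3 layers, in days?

With flow normal to the layers, continuity requires the same specific discharge q through every layer.
Σ(b_i/K_i) = 8.42/54.2 + 4.92/6.15 + 8.80/4.34 = 2.983 d.
q = Δh / Σ(b_i/K_i) = 6.58 / 2.983 = 2.206 m/day.
In each layer the seepage velocity is v_i = q/n_i, so the layer transit time is t_i = b_i·n_i / q:
  layer 1 (coarse sand): t_1 = 8.42 × 0.27 / 2.206 = 1.031 d
  layer 2 (karst limestone): t_2 = 4.92 × 0.08 / 2.206 = 0.1784 d
  layer 3 (medium sand): t_3 = 8.80 × 0.24 / 2.206 = 0.9575 d
Total t = Σ t_i = 2.167 days.

2.17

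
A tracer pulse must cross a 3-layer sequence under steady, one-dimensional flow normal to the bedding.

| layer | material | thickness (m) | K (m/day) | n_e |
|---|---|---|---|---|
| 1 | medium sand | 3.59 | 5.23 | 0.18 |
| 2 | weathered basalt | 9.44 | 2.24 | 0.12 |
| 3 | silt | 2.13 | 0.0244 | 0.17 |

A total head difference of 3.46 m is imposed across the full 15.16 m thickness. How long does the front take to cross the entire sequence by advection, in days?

57.1

With flow normal to the layers, continuity requires the same specific discharge q through every layer.
Σ(b_i/K_i) = 3.59/5.23 + 9.44/2.24 + 2.13/0.0244 = 92.20 d.
q = Δh / Σ(b_i/K_i) = 3.46 / 92.20 = 0.03753 m/day.
In each layer the seepage velocity is v_i = q/n_i, so the layer transit time is t_i = b_i·n_i / q:
  layer 1 (medium sand): t_1 = 3.59 × 0.18 / 0.03753 = 17.22 d
  layer 2 (weathered basalt): t_2 = 9.44 × 0.12 / 0.03753 = 30.18 d
  layer 3 (silt): t_3 = 2.13 × 0.17 / 0.03753 = 9.649 d
Total t = Σ t_i = 57.05 days.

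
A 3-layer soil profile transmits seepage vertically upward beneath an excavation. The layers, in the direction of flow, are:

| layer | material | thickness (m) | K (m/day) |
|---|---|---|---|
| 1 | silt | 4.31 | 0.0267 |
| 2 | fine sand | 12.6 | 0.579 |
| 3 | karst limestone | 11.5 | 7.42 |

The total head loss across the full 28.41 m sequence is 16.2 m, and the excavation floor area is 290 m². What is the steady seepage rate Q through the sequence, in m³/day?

Flow is perpendicular to layering, so the layers act in series and the equivalent K is the thickness-weighted harmonic mean.
Total thickness L = 4.31 + 12.6 + 11.5 = 28.41 m.
Σ(b_i/K_i) = 4.31/0.0267 + 12.6/0.579 + 11.5/7.42 = 184.7 d.
K_eq = L / Σ(b_i/K_i) = 28.41 / 184.7 = 0.1538 m/day.
Q = K_eq · A · (Δh/L) = 0.1538 × 290 × (16.2/28.41) = 25.43 m³/day.

25.4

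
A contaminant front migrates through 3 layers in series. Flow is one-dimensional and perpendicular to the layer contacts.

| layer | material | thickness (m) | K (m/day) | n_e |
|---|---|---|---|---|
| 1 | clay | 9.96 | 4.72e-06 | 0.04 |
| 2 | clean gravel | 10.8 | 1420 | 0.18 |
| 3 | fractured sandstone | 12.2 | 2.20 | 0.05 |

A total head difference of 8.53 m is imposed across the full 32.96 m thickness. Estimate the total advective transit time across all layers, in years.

With flow normal to the layers, continuity requires the same specific discharge q through every layer.
Σ(b_i/K_i) = 9.96/4.72e-06 + 10.8/1420 + 12.2/2.20 = 2.110e+06 d.
q = Δh / Σ(b_i/K_i) = 8.53 / 2.110e+06 = 4.042e-06 m/day.
In each layer the seepage velocity is v_i = q/n_i, so the layer transit time is t_i = b_i·n_i / q:
  layer 1 (clay): t_1 = 9.96 × 0.04 / 4.042e-06 = 98557 d
  layer 2 (clean gravel): t_2 = 10.8 × 0.18 / 4.042e-06 = 4.809e+05 d
  layer 3 (fractured sandstone): t_3 = 12.2 × 0.05 / 4.042e-06 = 1.509e+05 d
Total t = Σ t_i = 7.304e+05 days = 2000 years.

2000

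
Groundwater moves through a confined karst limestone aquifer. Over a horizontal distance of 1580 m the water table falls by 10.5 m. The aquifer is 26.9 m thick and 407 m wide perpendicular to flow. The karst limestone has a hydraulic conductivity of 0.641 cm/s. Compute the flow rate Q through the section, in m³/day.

40300

Convert K: 0.641 cm/s × 864 = 553.8 m/day.
Cross-sectional area A = 407 × 26.9 = 10948 m².
Hydraulic gradient i = Δh / L = 10.5 / 1580 = 0.006646.
Darcy's law: Q = K · A · i = 553.8 × 10948 × 0.006646 = 40295 m³/day.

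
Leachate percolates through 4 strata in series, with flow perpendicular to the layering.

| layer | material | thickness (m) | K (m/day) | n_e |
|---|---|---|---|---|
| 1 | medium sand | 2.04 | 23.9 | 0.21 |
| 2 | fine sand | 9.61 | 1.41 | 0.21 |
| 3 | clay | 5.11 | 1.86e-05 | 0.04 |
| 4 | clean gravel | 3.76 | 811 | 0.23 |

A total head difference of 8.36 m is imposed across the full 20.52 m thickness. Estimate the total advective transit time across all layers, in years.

With flow normal to the layers, continuity requires the same specific discharge q through every layer.
Σ(b_i/K_i) = 2.04/23.9 + 9.61/1.41 + 5.11/1.86e-05 + 3.76/811 = 2.747e+05 d.
q = Δh / Σ(b_i/K_i) = 8.36 / 2.747e+05 = 3.043e-05 m/day.
In each layer the seepage velocity is v_i = q/n_i, so the layer transit time is t_i = b_i·n_i / q:
  layer 1 (medium sand): t_1 = 2.04 × 0.21 / 3.043e-05 = 14079 d
  layer 2 (fine sand): t_2 = 9.61 × 0.21 / 3.043e-05 = 66322 d
  layer 3 (clay): t_3 = 5.11 × 0.04 / 3.043e-05 = 6717 d
  layer 4 (clean gravel): t_4 = 3.76 × 0.23 / 3.043e-05 = 28420 d
Total t = Σ t_i = 1.155e+05 days = 316.3 years.

316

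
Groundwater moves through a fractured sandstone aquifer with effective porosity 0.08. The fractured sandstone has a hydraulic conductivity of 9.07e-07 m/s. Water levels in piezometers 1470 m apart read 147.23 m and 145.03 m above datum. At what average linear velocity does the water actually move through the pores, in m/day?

Convert K: 9.07e-07 m/s × 86400 = 0.07836 m/day.
Hydraulic gradient i = (147.23 − 145.03) / 1470 = 2.2 / 1470 = 0.001497.
Darcy flux q = K · i = 0.07836 × 0.001497 = 0.0001173 m/day.
Seepage velocity v = q / n_e = 0.0001173 / 0.08 = 0.001466 m/day.

0.00147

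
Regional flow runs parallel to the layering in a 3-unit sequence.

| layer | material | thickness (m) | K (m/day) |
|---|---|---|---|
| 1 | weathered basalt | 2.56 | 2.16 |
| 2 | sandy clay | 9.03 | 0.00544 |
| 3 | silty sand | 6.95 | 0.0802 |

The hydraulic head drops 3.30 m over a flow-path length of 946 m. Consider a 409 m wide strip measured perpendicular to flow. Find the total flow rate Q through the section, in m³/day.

8.75

Flow is parallel to layering, so each bed carries its own Darcy discharge and the transmissivities add.
Σ(K_i·b_i) = 2.16×2.56 + 0.00544×9.03 + 0.0802×6.95 = 6.136 m²/day.
Hydraulic gradient i = Δh / L = 3.30 / 946 = 0.003488.
Q = Σ(K_i·b_i) · W · i = 6.136 × 409 × 0.003488 = 8.755 m³/day.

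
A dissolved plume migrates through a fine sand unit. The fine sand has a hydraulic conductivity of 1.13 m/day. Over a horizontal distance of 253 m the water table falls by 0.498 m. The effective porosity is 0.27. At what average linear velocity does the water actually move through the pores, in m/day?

Hydraulic gradient i = Δh / L = 0.498 / 253 = 0.001968.
Darcy flux q = K · i = 1.130 × 0.001968 = 0.002224 m/day.
Seepage velocity v = q / n_e = 0.002224 / 0.27 = 0.008238 m/day.

0.00824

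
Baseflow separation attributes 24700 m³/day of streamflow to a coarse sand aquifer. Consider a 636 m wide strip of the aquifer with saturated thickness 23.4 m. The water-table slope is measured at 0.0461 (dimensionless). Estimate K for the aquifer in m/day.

Cross-sectional area A = 636 × 23.4 = 14882 m².
Hydraulic gradient i = 0.0461.
From Q = K·A·i, K = Q / (A·i) = 24700 / (14882 × 0.04610) = 36.00 m/day.

36.0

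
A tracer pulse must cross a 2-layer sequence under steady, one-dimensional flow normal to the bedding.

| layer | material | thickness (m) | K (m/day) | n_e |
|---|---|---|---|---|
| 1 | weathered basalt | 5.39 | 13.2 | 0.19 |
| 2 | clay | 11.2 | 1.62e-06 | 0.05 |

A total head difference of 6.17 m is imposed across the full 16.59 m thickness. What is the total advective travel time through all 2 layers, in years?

4860

With flow normal to the layers, continuity requires the same specific discharge q through every layer.
Σ(b_i/K_i) = 5.39/13.2 + 11.2/1.62e-06 = 6.914e+06 d.
q = Δh / Σ(b_i/K_i) = 6.17 / 6.914e+06 = 8.924e-07 m/day.
In each layer the seepage velocity is v_i = q/n_i, so the layer transit time is t_i = b_i·n_i / q:
  layer 1 (weathered basalt): t_1 = 5.39 × 0.19 / 8.924e-07 = 1.148e+06 d
  layer 2 (clay): t_2 = 11.2 × 0.05 / 8.924e-07 = 6.275e+05 d
Total t = Σ t_i = 1.775e+06 days = 4860 years.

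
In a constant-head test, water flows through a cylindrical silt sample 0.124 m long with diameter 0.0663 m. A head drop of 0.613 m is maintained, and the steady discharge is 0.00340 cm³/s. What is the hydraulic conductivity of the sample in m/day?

Cross-sectional area A = π·(d/2)² = π × (0.0663/2)² = 0.003452 m².
Convert discharge: 0.00340 cm³/s = 3.400e-09 m³/s.
Darcy's law rearranged: K = Q·L / (A·Δh) = 3.400e-09 × 0.124 / (0.003452 × 0.613) = 1.992e-07 m/s = 0.01721 m/day.

0.0172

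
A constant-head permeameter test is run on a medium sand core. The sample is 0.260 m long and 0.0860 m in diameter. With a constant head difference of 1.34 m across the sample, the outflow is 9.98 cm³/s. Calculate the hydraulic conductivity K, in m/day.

28.8

Cross-sectional area A = π·(d/2)² = π × (0.0860/2)² = 0.005809 m².
Convert discharge: 9.98 cm³/s = 9.980e-06 m³/s.
Darcy's law rearranged: K = Q·L / (A·Δh) = 9.980e-06 × 0.260 / (0.005809 × 1.34) = 0.0003334 m/s = 28.80 m/day.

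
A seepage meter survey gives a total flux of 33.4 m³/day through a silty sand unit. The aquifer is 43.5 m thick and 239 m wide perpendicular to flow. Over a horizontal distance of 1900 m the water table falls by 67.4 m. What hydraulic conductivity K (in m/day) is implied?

Cross-sectional area A = 239 × 43.5 = 10396 m².
Hydraulic gradient i = Δh / L = 67.4 / 1900 = 0.03547.
From Q = K·A·i, K = Q / (A·i) = 33.4 / (10396 × 0.03547) = 0.09056 m/day.

0.0906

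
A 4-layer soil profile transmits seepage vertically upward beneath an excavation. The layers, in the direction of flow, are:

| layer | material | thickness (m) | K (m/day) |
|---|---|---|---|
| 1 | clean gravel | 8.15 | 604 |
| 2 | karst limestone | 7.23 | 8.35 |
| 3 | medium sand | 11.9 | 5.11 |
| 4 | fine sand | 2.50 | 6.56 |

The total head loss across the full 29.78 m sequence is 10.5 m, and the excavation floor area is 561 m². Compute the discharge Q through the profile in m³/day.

1640

Flow is perpendicular to layering, so the layers act in series and the equivalent K is the thickness-weighted harmonic mean.
Total thickness L = 8.15 + 7.23 + 11.9 + 2.50 = 29.78 m.
Σ(b_i/K_i) = 8.15/604 + 7.23/8.35 + 11.9/5.11 + 2.50/6.56 = 3.589 d.
K_eq = L / Σ(b_i/K_i) = 29.78 / 3.589 = 8.297 m/day.
Q = K_eq · A · (Δh/L) = 8.297 × 561 × (10.5/29.78) = 1641 m³/day.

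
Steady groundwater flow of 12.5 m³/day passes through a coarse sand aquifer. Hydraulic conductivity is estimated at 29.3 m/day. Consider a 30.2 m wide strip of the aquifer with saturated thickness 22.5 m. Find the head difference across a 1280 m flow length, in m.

Cross-sectional area A = 30.2 × 22.5 = 679.5 m².
From Q = K·A·i, i = Q / (K·A) = 12.5 / (29.30 × 679.5) = 0.0006278.
Head loss Δh = i · L = 0.0006278 × 1280 = 0.8036 m.

0.804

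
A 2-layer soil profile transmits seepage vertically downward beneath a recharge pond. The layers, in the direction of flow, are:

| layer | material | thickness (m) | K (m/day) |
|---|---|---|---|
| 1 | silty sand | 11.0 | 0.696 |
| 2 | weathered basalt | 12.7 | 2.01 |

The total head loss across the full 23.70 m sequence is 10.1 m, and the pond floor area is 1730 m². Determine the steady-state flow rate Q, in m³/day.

790

Flow is perpendicular to layering, so the layers act in series and the equivalent K is the thickness-weighted harmonic mean.
Total thickness L = 11.0 + 12.7 = 23.70 m.
Σ(b_i/K_i) = 11.0/0.696 + 12.7/2.01 = 22.12 d.
K_eq = L / Σ(b_i/K_i) = 23.70 / 22.12 = 1.071 m/day.
Q = K_eq · A · (Δh/L) = 1.071 × 1730 × (10.1/23.70) = 789.8 m³/day.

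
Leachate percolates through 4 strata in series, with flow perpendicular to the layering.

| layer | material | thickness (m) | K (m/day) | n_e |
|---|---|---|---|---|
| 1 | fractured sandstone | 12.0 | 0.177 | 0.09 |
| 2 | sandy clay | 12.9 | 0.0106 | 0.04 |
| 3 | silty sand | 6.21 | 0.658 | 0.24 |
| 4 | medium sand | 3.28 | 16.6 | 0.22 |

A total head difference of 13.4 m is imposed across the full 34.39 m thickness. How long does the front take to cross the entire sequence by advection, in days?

With flow normal to the layers, continuity requires the same specific discharge q through every layer.
Σ(b_i/K_i) = 12.0/0.177 + 12.9/0.0106 + 6.21/0.658 + 3.28/16.6 = 1294 d.
q = Δh / Σ(b_i/K_i) = 13.4 / 1294 = 0.01035 m/day.
In each layer the seepage velocity is v_i = q/n_i, so the layer transit time is t_i = b_i·n_i / q:
  layer 1 (fractured sandstone): t_1 = 12.0 × 0.09 / 0.01035 = 104.3 d
  layer 2 (sandy clay): t_2 = 12.9 × 0.04 / 0.01035 = 49.84 d
  layer 3 (silty sand): t_3 = 6.21 × 0.24 / 0.01035 = 144.0 d
  layer 4 (medium sand): t_4 = 3.28 × 0.22 / 0.01035 = 69.71 d
Total t = Σ t_i = 367.8 days.

368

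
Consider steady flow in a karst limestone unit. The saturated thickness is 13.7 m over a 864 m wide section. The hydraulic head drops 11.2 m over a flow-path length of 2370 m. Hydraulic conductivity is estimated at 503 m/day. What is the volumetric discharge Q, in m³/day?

Cross-sectional area A = 864 × 13.7 = 11837 m².
Hydraulic gradient i = Δh / L = 11.2 / 2370 = 0.004726.
Darcy's law: Q = K · A · i = 503.0 × 11837 × 0.004726 = 28137 m³/day.

28100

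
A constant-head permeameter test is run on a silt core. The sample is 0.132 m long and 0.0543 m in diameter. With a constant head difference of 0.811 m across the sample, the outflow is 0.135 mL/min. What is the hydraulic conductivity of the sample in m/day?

0.0137

Cross-sectional area A = π·(d/2)² = π × (0.0543/2)² = 0.002316 m².
Convert discharge: 0.135 mL/min = 2.250e-09 m³/s.
Darcy's law rearranged: K = Q·L / (A·Δh) = 2.250e-09 × 0.132 / (0.002316 × 0.811) = 1.581e-07 m/s = 0.01366 m/day.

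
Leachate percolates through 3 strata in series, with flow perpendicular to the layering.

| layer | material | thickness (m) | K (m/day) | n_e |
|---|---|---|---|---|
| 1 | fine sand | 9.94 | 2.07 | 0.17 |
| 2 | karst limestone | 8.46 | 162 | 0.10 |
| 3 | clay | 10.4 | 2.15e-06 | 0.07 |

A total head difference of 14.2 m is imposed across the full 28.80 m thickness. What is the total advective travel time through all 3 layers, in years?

3040

With flow normal to the layers, continuity requires the same specific discharge q through every layer.
Σ(b_i/K_i) = 9.94/2.07 + 8.46/162 + 10.4/2.15e-06 = 4.837e+06 d.
q = Δh / Σ(b_i/K_i) = 14.2 / 4.837e+06 = 2.936e-06 m/day.
In each layer the seepage velocity is v_i = q/n_i, so the layer transit time is t_i = b_i·n_i / q:
  layer 1 (fine sand): t_1 = 9.94 × 0.17 / 2.936e-06 = 5.756e+05 d
  layer 2 (karst limestone): t_2 = 8.46 × 0.10 / 2.936e-06 = 2.882e+05 d
  layer 3 (clay): t_3 = 10.4 × 0.07 / 2.936e-06 = 2.480e+05 d
Total t = Σ t_i = 1.112e+06 days = 3044 years.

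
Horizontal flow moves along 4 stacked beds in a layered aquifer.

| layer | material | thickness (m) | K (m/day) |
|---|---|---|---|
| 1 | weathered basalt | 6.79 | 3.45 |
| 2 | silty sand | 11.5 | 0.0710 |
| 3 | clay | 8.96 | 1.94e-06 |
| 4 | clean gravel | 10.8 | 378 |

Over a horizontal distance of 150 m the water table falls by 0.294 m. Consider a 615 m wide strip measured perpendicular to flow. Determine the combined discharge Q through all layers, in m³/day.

4950

Flow is parallel to layering, so each bed carries its own Darcy discharge and the transmissivities add.
Σ(K_i·b_i) = 3.45×6.79 + 0.0710×11.5 + 1.94e-06×8.96 + 378×10.8 = 4107 m²/day.
Hydraulic gradient i = Δh / L = 0.294 / 150 = 0.001960.
Q = Σ(K_i·b_i) · W · i = 4107 × 615 × 0.001960 = 4950 m³/day.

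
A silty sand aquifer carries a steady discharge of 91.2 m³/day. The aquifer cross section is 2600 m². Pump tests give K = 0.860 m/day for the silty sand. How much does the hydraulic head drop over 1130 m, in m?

46.1

From Q = K·A·i, i = Q / (K·A) = 91.2 / (0.8600 × 2600) = 0.04079.
Head loss Δh = i · L = 0.04079 × 1130 = 46.09 m.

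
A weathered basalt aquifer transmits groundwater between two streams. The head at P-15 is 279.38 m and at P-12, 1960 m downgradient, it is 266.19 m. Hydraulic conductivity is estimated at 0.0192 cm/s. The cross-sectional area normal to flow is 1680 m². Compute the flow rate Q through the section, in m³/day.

Convert K: 0.0192 cm/s × 864 = 16.59 m/day.
Hydraulic gradient i = (279.38 − 266.19) / 1960 = 13.19 / 1960 = 0.006730.
Darcy's law: Q = K · A · i = 16.59 × 1680 × 0.006730 = 187.5 m³/day.

188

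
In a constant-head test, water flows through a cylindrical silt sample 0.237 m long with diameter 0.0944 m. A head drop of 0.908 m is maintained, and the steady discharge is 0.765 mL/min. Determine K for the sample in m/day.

0.0411

Cross-sectional area A = π·(d/2)² = π × (0.0944/2)² = 0.006999 m².
Convert discharge: 0.765 mL/min = 1.275e-08 m³/s.
Darcy's law rearranged: K = Q·L / (A·Δh) = 1.275e-08 × 0.237 / (0.006999 × 0.908) = 4.755e-07 m/s = 0.04108 m/day.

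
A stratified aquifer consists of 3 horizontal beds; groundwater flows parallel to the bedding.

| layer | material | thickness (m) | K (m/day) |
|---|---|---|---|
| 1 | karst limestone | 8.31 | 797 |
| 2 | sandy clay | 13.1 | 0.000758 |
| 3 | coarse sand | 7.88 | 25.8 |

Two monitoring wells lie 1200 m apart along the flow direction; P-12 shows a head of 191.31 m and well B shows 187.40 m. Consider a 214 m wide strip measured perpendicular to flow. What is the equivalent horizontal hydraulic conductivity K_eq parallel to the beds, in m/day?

Flow is parallel to layering, so each bed carries its own Darcy discharge and the transmissivities add.
Σ(K_i·b_i) = 797×8.31 + 0.000758×13.1 + 25.8×7.88 = 6826 m²/day.
Total thickness b = 29.29 m, so K_eq = Σ(K_i·b_i)/b = 233.1 m/day.

233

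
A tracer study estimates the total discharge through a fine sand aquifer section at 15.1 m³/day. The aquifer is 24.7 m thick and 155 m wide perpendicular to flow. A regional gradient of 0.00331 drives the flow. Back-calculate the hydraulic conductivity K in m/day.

1.19

Cross-sectional area A = 155 × 24.7 = 3828 m².
Hydraulic gradient i = 0.00331.
From Q = K·A·i, K = Q / (A·i) = 15.1 / (3828 × 0.003310) = 1.192 m/day.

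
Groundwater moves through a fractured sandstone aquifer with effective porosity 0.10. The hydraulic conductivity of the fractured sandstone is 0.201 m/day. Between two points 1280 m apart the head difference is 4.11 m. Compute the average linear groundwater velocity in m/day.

Hydraulic gradient i = Δh / L = 4.11 / 1280 = 0.003211.
Darcy flux q = K · i = 0.2010 × 0.003211 = 0.0006454 m/day.
Seepage velocity v = q / n_e = 0.0006454 / 0.10 = 0.006454 m/day.

0.00645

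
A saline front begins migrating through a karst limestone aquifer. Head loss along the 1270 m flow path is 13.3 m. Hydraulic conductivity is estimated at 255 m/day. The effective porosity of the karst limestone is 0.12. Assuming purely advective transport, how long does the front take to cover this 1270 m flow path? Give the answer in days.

57.1

Hydraulic gradient i = Δh / L = 13.3 / 1270 = 0.01047.
Darcy flux q = K · i = 255.0 × 0.01047 = 2.670 m/day.
Seepage velocity v = q / n_e = 2.670 / 0.12 = 22.25 m/day.
Travel time t = L / v = 1270 / 22.25 = 57.07 days.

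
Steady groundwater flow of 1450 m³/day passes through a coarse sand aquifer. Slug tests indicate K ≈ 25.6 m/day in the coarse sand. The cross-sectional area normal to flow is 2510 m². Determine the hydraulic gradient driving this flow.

0.0226

From Q = K·A·i, i = Q / (K·A) = 1450 / (25.60 × 2510) = 0.02257.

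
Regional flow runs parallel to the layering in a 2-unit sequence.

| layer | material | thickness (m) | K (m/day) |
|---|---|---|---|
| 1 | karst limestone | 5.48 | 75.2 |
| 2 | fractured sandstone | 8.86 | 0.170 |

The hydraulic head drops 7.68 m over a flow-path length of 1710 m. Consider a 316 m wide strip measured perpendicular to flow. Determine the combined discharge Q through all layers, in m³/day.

Flow is parallel to layering, so each bed carries its own Darcy discharge and the transmissivities add.
Σ(K_i·b_i) = 75.2×5.48 + 0.170×8.86 = 413.6 m²/day.
Hydraulic gradient i = Δh / L = 7.68 / 1710 = 0.004491.
Q = Σ(K_i·b_i) · W · i = 413.6 × 316 × 0.004491 = 587.0 m³/day.

587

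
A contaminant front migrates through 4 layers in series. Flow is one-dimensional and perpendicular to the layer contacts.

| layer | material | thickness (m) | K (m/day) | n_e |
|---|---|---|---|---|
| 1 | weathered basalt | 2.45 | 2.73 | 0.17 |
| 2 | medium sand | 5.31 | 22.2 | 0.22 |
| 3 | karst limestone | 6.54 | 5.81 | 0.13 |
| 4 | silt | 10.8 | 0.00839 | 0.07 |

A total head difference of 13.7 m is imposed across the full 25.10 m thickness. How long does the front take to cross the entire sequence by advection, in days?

With flow normal to the layers, continuity requires the same specific discharge q through every layer.
Σ(b_i/K_i) = 2.45/2.73 + 5.31/22.2 + 6.54/5.81 + 10.8/0.00839 = 1290 d.
q = Δh / Σ(b_i/K_i) = 13.7 / 1290 = 0.01062 m/day.
In each layer the seepage velocity is v_i = q/n_i, so the layer transit time is t_i = b_i·n_i / q:
  layer 1 (weathered basalt): t_1 = 2.45 × 0.17 / 0.01062 = 39.20 d
  layer 2 (medium sand): t_2 = 5.31 × 0.22 / 0.01062 = 110.0 d
  layer 3 (karst limestone): t_3 = 6.54 × 0.13 / 0.01062 = 80.02 d
  layer 4 (silt): t_4 = 10.8 × 0.07 / 0.01062 = 71.16 d
Total t = Σ t_i = 300.3 days.

300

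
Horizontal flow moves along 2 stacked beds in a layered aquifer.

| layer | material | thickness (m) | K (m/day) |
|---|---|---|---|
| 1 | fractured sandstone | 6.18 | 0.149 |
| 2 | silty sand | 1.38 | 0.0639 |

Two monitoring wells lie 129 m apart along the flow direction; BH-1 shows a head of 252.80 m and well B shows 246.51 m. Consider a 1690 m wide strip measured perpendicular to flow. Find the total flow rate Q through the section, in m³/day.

83.1

Flow is parallel to layering, so each bed carries its own Darcy discharge and the transmissivities add.
Σ(K_i·b_i) = 0.149×6.18 + 0.0639×1.38 = 1.009 m²/day.
Hydraulic gradient i = (252.80 − 246.51) / 129 = 6.29 / 129 = 0.04876.
Q = Σ(K_i·b_i) · W · i = 1.009 × 1690 × 0.04876 = 83.15 m³/day.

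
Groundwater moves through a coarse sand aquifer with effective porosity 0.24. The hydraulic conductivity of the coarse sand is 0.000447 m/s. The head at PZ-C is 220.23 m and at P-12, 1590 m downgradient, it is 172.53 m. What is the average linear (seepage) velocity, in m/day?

Convert K: 0.000447 m/s × 86400 = 38.62 m/day.
Hydraulic gradient i = (220.23 − 172.53) / 1590 = 47.7 / 1590 = 0.03000.
Darcy flux q = K · i = 38.62 × 0.03000 = 1.159 m/day.
Seepage velocity v = q / n_e = 1.159 / 0.24 = 4.828 m/day.

4.83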